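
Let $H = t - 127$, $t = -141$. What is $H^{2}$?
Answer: $71824$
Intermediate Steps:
$H = -268$ ($H = -141 - 127 = -268$)
$H^{2} = \left(-268\right)^{2} = 71824$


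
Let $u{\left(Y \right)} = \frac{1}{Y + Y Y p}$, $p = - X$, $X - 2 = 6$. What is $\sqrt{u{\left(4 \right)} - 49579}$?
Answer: $\frac{i \sqrt{190581707}}{62} \approx 222.66 i$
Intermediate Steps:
$X = 8$ ($X = 2 + 6 = 8$)
$p = -8$ ($p = \left(-1\right) 8 = -8$)
$u{\left(Y \right)} = \frac{1}{Y - 8 Y^{2}}$ ($u{\left(Y \right)} = \frac{1}{Y + Y Y \left(-8\right)} = \frac{1}{Y + Y^{2} \left(-8\right)} = \frac{1}{Y - 8 Y^{2}}$)
$\sqrt{u{\left(4 \right)} - 49579} = \sqrt{- \frac{1}{4 \left(-1 + 8 \cdot 4\right)} - 49579} = \sqrt{\left(-1\right) \frac{1}{4} \frac{1}{-1 + 32} - 49579} = \sqrt{\left(-1\right) \frac{1}{4} \cdot \frac{1}{31} - 49579} = \sqrt{- \frac{1}{124} - 49579} = \sqrt{- \frac{6147797}{124}} = \frac{i \sqrt{190581707}}{62}$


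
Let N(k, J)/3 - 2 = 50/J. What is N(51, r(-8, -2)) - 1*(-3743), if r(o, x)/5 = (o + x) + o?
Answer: 11242/3 ≈ 3747.3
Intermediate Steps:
r(o, x) = 5*x + 10*o (r(o, x) = 5*((o + x) + o) = 5*(x + 2*o) = 5*x + 10*o)
N(k, J) = 6 + 150/J (N(k, J) = 6 + 3*(50/J) = 6 + 150/J)
N(51, r(-8, -2)) - 1*(-3743) = (6 + 150/(5*(-2) + 10*(-8))) - 1*(-3743) = (6 + 150/(-10 - 80)) + 3743 = (6 + 150/(-90)) + 3743 = (6 + 150*(-1/90)) + 3743 = (6 - 5/3) + 3743 = 13/3 + 3743 = 11242/3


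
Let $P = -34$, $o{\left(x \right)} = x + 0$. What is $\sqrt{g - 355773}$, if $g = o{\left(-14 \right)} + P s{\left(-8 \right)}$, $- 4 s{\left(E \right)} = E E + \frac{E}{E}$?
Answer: $\frac{3 i \sqrt{157882}}{2} \approx 596.02 i$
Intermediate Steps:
$o{\left(x \right)} = x$
$s{\left(E \right)} = - \frac{1}{4} - \frac{E^{2}}{4}$ ($s{\left(E \right)} = - \frac{E E + \frac{E}{E}}{4} = - \frac{E^{2} + 1}{4} = - \frac{1 + E^{2}}{4} = - \frac{1}{4} - \frac{E^{2}}{4}$)
$g = \frac{1077}{2}$ ($g = -14 - 34 \left(- \frac{1}{4} - \frac{\left(-8\right)^{2}}{4}\right) = -14 - 34 \left(- \frac{1}{4} - 16\right) = -14 - - \frac{1105}{2} = -14 + \frac{1105}{2} = \frac{1077}{2} \approx 538.5$)
$\sqrt{g - 355773} = \sqrt{\frac{1077}{2} - 355773} = \sqrt{- \frac{710469}{2}} = \frac{3 i \sqrt{157882}}{2}$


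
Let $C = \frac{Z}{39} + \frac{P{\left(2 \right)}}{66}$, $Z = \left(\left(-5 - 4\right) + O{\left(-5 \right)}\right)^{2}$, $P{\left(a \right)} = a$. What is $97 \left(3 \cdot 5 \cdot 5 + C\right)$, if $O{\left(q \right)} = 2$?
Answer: $\frac{1058173}{143} \approx 7399.8$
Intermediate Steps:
$Z = 49$ ($Z = \left(\left(-5 - 4\right) + 2\right)^{2} = \left(-9 + 2\right)^{2} = \left(-7\right)^{2} = 49$)
$C = \frac{184}{143}$ ($C = \frac{49}{39} + \frac{2}{66} = 49 \cdot \frac{1}{39} + 2 \cdot \frac{1}{66} = \frac{49}{39} + \frac{1}{33} = \frac{184}{143} \approx 1.2867$)
$97 \left(3 \cdot 5 \cdot 5 + C\right) = 97 \left(3 \cdot 5 \cdot 5 + \frac{184}{143}\right) = 97 \left(15 \cdot 5 + \frac{184}{143}\right) = 97 \left(75 + \frac{184}{143}\right) = 97 \cdot \frac{10909}{143} = \frac{1058173}{143}$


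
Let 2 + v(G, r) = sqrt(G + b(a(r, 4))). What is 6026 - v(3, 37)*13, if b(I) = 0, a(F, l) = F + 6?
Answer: 6052 - 13*sqrt(3) ≈ 6029.5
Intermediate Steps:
a(F, l) = 6 + F
v(G, r) = -2 + sqrt(G) (v(G, r) = -2 + sqrt(G + 0) = -2 + sqrt(G))
6026 - v(3, 37)*13 = 6026 - (-2 + sqrt(3))*13 = 6026 - (-26 + 13*sqrt(3)) = 6026 + (26 - 13*sqrt(3)) = 6052 - 13*sqrt(3)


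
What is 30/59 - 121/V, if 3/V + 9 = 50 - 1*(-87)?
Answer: -913702/177 ≈ -5162.2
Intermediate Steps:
V = 3/128 (V = 3/(-9 + (50 - 1*(-87))) = 3/(-9 + (50 + 87)) = 3/(-9 + 137) = 3/128 ≈ 0.023438)
30/59 - 121/V = 30/59 - 121/3/128 = 30*(1/59) - 121*128/3 = 30/59 - 15488/3 = -913702/177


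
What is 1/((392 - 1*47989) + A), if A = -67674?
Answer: -1/115271 ≈ -8.6752e-6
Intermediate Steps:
1/((392 - 1*47989) + A) = 1/((392 - 1*47989) - 67674) = 1/((392 - 47989) - 67674) = 1/(-47597 - 67674) = 1/(-115271) = -1/115271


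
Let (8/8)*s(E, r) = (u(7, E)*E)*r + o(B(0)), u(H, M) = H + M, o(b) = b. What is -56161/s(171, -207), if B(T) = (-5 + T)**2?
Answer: 56161/6300641 ≈ 0.0089135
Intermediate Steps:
s(E, r) = 25 + E*r*(7 + E) (s(E, r) = ((7 + E)*E)*r + (-5 + 0)**2 = (E*(7 + E))*r + (-5)**2 = E*r*(7 + E) + 25 = 25 + E*r*(7 + E))
-56161/s(171, -207) = -56161/(25 + 171*(-207)*(7 + 171)) = -56161/(25 + 171*(-207)*178) = -56161/(25 - 6300666) = -56161/(-6300641) = -56161*(-1/6300641) = 56161/6300641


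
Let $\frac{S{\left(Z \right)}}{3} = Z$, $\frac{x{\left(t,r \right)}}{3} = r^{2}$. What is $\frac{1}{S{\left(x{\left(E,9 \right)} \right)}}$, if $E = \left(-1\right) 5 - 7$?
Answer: $\frac{1}{729} \approx 0.0013717$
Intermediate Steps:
$E = -12$ ($E = -5 - 7 = -12$)
$x{\left(t,r \right)} = 3 r^{2}$
$S{\left(Z \right)} = 3 Z$
$\frac{1}{S{\left(x{\left(E,9 \right)} \right)}} = \frac{1}{3 \cdot 3 \cdot 9^{2}} = \frac{1}{3 \cdot 3 \cdot 81} = \frac{1}{3 \cdot 243} = \frac{1}{729}$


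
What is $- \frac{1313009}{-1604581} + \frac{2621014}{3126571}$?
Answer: $\frac{8310845127273}{5016836421751} \approx 1.6566$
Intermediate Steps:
$- \frac{1313009}{-1604581} + \frac{2621014}{3126571} = \left(-1313009\right) \left(- \frac{1}{1604581}\right) + 2621014 \cdot \frac{1}{3126571} = \frac{1313009}{1604581} + \frac{2621014}{3126571} = \frac{8310845127273}{5016836421751}$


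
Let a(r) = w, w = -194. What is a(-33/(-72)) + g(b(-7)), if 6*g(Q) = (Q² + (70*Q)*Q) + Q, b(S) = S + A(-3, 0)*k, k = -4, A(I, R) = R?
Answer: 1154/3 ≈ 384.67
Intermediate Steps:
a(r) = -194
b(S) = S (b(S) = S + 0*(-4) = S + 0 = S)
g(Q) = Q/6 + 71*Q²/6 (g(Q) = ((Q² + (70*Q)*Q) + Q)/6 = ((Q² + 70*Q²) + Q)/6 = (71*Q² + Q)/6 = (Q + 71*Q²)/6 = Q/6 + 71*Q²/6)
a(-33/(-72)) + g(b(-7)) = -194 + (⅙)*(-7)*(1 + 71*(-7)) = -194 + (⅙)*(-7)*(1 - 497) = -194 + (⅙)*(-7)*(-496) = -194 + 1736/3 = 1154/3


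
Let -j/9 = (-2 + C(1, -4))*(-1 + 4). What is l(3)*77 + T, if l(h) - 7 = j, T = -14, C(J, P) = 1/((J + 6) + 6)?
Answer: 58800/13 ≈ 4523.1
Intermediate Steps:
C(J, P) = 1/(12 + J) (C(J, P) = 1/((6 + J) + 6) = 1/(12 + J))
j = 675/13 (j = -9*(-2 + 1/(12 + 1))*(-1 + 4) = -9*(-2 + 1/13)*3 = -(-225)*3/13 = -9*(-75/13) = 675/13 ≈ 51.923)
l(h) = 766/13 (l(h) = 7 + 675/13 = 766/13)
l(3)*77 + T = (766/13)*77 - 14 = 58982/13 - 14 = 58800/13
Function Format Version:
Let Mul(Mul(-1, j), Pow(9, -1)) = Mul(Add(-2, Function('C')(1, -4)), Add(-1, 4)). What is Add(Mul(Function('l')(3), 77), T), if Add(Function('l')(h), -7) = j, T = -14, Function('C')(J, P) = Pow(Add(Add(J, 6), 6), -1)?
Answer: Rational(58800, 13) ≈ 4523.1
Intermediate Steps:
Function('C')(J, P) = Pow(Add(12, J), -1) (Function('C')(J, P) = Pow(Add(Add(6, J), 6), -1) = Pow(Add(12, J), -1))
j = Rational(675, 13) (j = Mul(-9, Mul(Add(-2, Pow(Add(12, 1), -1)), Add(-1, 4))) = Mul(-9, Mul(Add(-2, Pow(13, -1)), 3)) = Mul(-9, Mul(Add(-2, Rational(1, 13)), 3)) = Mul(-9, Mul(Rational(-25, 13), 3)) = Mul(-9, Rational(-75, 13)) = Rational(675, 13) ≈ 51.923)
Function('l')(h) = Rational(766, 13) (Function('l')(h) = Add(7, Rational(675, 13)) = Rational(766, 13))
Add(Mul(Function('l')(3), 77), T) = Add(Mul(Rational(766, 13), 77), -14) = Add(Rational(58982, 13), -14) = Rational(58800, 13)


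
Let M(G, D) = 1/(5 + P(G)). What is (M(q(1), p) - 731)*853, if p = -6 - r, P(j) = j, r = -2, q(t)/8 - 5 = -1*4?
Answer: -8105206/13 ≈ -6.2348e+5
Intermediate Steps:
q(t) = 8 (q(t) = 40 + 8*(-1*4) = 40 + 8*(-4) = 40 - 32 = 8)
p = -4 (p = -6 - 1*(-2) = -6 + 2 = -4)
M(G, D) = 1/(5 + G)
(M(q(1), p) - 731)*853 = (1/(5 + 8) - 731)*853 = (1/13 - 731)*853 = -9502/13*853 = -8105206/13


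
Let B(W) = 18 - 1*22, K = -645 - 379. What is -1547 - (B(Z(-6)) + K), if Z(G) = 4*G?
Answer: -519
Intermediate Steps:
K = -1024
B(W) = -4 (B(W) = 18 - 22 = -4)
-1547 - (B(Z(-6)) + K) = -1547 - (-4 - 1024) = -1547 - 1*(-1028) = -1547 + 1028 = -519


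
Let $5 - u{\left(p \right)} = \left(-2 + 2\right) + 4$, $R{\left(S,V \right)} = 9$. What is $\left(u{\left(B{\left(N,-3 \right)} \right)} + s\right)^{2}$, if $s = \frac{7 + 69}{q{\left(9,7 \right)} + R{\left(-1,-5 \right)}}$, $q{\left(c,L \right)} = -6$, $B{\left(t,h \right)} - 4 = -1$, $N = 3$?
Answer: $\frac{6241}{9} \approx 693.44$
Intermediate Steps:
$B{\left(t,h \right)} = 3$ ($B{\left(t,h \right)} = 4 - 1 = 3$)
$u{\left(p \right)} = 1$ ($u{\left(p \right)} = 5 - \left(\left(-2 + 2\right) + 4\right) = 5 - \left(0 + 4\right) = 5 - 4 = 1$)
$s = \frac{76}{3}$ ($s = \frac{7 + 69}{-6 + 9} = \frac{76}{3} \approx 25.333$)
$\left(u{\left(B{\left(N,-3 \right)} \right)} + s\right)^{2} = \left(1 + \frac{76}{3}\right)^{2} = \left(\frac{79}{3}\right)^{2} = \frac{6241}{9}$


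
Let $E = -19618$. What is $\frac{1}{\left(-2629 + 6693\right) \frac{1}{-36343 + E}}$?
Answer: $- \frac{55961}{4064} \approx -13.77$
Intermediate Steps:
$\frac{1}{\left(-2629 + 6693\right) \frac{1}{-36343 + E}} = \frac{1}{\left(-2629 + 6693\right) \frac{1}{-36343 - 19618}} = \frac{1}{4064 \frac{1}{-55961}} = \frac{1}{4064 \left(- \frac{1}{55961}\right)} = \frac{1}{- \frac{4064}{55961}} = - \frac{55961}{4064}$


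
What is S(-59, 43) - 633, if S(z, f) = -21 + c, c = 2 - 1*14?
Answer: -666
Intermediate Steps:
c = -12 (c = 2 - 14 = -12)
S(z, f) = -33 (S(z, f) = -21 - 12 = -33)
S(-59, 43) - 633 = -33 - 633 = -666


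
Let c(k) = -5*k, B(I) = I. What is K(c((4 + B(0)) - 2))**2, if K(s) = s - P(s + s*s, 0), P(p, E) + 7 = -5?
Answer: 4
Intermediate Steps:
P(p, E) = -12 (P(p, E) = -7 - 5 = -12)
K(s) = 12 + s (K(s) = s - 1*(-12) = s + 12 = 12 + s)
K(c((4 + B(0)) - 2))**2 = (12 - 5*((4 + 0) - 2))**2 = (12 - 5*(4 - 2))**2 = (12 - 5*2)**2 = (12 - 10)**2 = 2**2 = 4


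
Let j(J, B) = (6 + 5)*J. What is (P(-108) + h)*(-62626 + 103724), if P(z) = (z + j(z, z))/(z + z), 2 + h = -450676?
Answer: -18521717856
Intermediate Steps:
j(J, B) = 11*J
h = -450678 (h = -2 - 450676 = -450678)
P(z) = 6 (P(z) = (z + 11*z)/(z + z) = (12*z)/((2*z)) = (12*z)*(1/(2*z)) = 6)
(P(-108) + h)*(-62626 + 103724) = (6 - 450678)*(-62626 + 103724) = -450672*41098 = -18521717856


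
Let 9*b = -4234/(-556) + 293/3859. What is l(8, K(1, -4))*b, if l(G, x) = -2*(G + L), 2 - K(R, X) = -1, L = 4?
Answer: -11001276/536401 ≈ -20.509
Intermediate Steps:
K(R, X) = 3 (K(R, X) = 2 - 1*(-1) = 2 + 1 = 3)
b = 916773/1072802 (b = (-4234/(-556) + 293/3859)/9 = (-4234*(-1/556) + 293*(1/3859))/9 = (2117/278 + 293/3859)/9 = (1/9)*(8250957/1072802) = 916773/1072802 ≈ 0.85456)
l(G, x) = -8 - 2*G (l(G, x) = -2*(G + 4) = -2*(4 + G) = -8 - 2*G)
l(8, K(1, -4))*b = (-8 - 2*8)*(916773/1072802) = (-8 - 16)*(916773/1072802) = -24*916773/1072802 = -11001276/536401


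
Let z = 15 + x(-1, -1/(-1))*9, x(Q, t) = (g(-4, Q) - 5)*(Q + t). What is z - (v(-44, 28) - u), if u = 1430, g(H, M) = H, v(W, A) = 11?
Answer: 1434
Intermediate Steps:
x(Q, t) = -9*Q - 9*t (x(Q, t) = (-4 - 5)*(Q + t) = -9*(Q + t) = -9*Q - 9*t)
z = 15 (z = 15 + (-9*(-1) - (-9)/(-1))*9 = 15 + (9 - (-9)*(-1))*9 = 15 + (9 - 9*1)*9 = 15 + (9 - 9)*9 = 15 + 0*9 = 15 + 0 = 15)
z - (v(-44, 28) - u) = 15 - (11 - 1*1430) = 15 - (11 - 1430) = 15 - 1*(-1419) = 15 + 1419 = 1434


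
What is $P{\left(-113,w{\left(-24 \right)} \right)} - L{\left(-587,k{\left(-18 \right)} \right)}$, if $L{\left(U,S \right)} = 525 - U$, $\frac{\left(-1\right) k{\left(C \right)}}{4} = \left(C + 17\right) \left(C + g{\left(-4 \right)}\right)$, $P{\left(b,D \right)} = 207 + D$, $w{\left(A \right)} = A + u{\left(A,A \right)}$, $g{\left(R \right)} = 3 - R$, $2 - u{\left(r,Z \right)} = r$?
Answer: $-903$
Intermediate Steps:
$u{\left(r,Z \right)} = 2 - r$
$w{\left(A \right)} = 2$ ($w{\left(A \right)} = A - \left(-2 + A\right) = 2$)
$k{\left(C \right)} = - 4 \left(7 + C\right) \left(17 + C\right)$ ($k{\left(C \right)} = - 4 \left(C + 17\right) \left(C + \left(3 - -4\right)\right) = - 4 \left(17 + C\right) \left(C + \left(3 + 4\right)\right) = - 4 \left(17 + C\right) \left(C + 7\right) = - 4 \left(17 + C\right) \left(7 + C\right) = - 4 \left(7 + C\right) \left(17 + C\right)$)
$P{\left(-113,w{\left(-24 \right)} \right)} - L{\left(-587,k{\left(-18 \right)} \right)} = \left(207 + 2\right) - \left(525 - -587\right) = 209 - \left(525 + 587\right) = 209 - 1112 = -903$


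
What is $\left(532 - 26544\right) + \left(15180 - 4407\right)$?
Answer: $-15239$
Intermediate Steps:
$\left(532 - 26544\right) + \left(15180 - 4407\right) = -26012 + \left(15180 - 4407\right) = -26012 + 10773 = -15239$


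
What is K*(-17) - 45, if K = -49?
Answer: 788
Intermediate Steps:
K*(-17) - 45 = -49*(-17) - 45 = 833 - 45 = 788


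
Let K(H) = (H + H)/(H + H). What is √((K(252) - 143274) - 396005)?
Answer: I*√539278 ≈ 734.36*I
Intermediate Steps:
K(H) = 1 (K(H) = (2*H)/((2*H)) = (2*H)*(1/(2*H)) = 1)
√((K(252) - 143274) - 396005) = √((1 - 143274) - 396005) = √(-143273 - 396005) = √(-539278) = I*√539278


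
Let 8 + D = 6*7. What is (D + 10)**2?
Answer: 1936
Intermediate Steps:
D = 34 (D = -8 + 6*7 = -8 + 42 = 34)
(D + 10)**2 = (34 + 10)**2 = 44**2 = 1936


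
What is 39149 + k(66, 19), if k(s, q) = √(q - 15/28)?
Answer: 39149 + √3619/14 ≈ 39153.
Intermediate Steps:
k(s, q) = √(-15/28 + q) (k(s, q) = √(q - 15*1/28) = √(q - 15/28) = √(-15/28 + q))
39149 + k(66, 19) = 39149 + √(-105 + 196*19)/14 = 39149 + √(-105 + 3724)/14 = 39149 + √3619/14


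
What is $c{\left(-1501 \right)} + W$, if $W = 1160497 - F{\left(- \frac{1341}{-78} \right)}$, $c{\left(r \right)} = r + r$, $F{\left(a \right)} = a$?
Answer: $\frac{30094423}{26} \approx 1.1575 \cdot 10^{6}$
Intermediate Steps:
$c{\left(r \right)} = 2 r$
$W = \frac{30172475}{26}$ ($W = 1160497 - - \frac{1341}{-78} = 1160497 - \left(-1341\right) \left(- \frac{1}{78}\right) = 1160497 - \frac{447}{26} = \frac{30172475}{26} \approx 1.1605 \cdot 10^{6}$)
$c{\left(-1501 \right)} + W = 2 \left(-1501\right) + \frac{30172475}{26} = -3002 + \frac{30172475}{26} = \frac{30094423}{26}$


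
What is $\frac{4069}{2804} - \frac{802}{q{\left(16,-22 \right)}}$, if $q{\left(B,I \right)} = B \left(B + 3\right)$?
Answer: $- \frac{126479}{106552} \approx -1.187$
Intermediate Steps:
$q{\left(B,I \right)} = B \left(3 + B\right)$
$\frac{4069}{2804} - \frac{802}{q{\left(16,-22 \right)}} = \frac{4069}{2804} - \frac{802}{16 \left(3 + 16\right)} = 4069 \cdot \frac{1}{2804} - \frac{802}{16 \cdot 19} = \frac{4069}{2804} - \frac{802}{304} = \frac{4069}{2804} - \frac{401}{152} = - \frac{126479}{106552}$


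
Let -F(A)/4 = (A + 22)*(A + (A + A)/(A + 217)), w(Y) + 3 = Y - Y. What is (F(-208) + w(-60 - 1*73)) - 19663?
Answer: -626422/3 ≈ -2.0881e+5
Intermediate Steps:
w(Y) = -3 (w(Y) = -3 + (Y - Y) = -3 + 0 = -3)
F(A) = -4*(22 + A)*(A + 2*A/(217 + A)) (F(A) = -4*(A + 22)*(A + (A + A)/(A + 217)) = -4*(22 + A)*(A + (2*A)/(217 + A)) = -4*(22 + A)*(A + 2*A/(217 + A)))
(F(-208) + w(-60 - 1*73)) - 19663 = (-4*(-208)*(4818 + (-208)² + 241*(-208))/(217 - 208) - 3) - 19663 = (-4*(-208)*(4818 + 43264 - 50128)/9 - 3) - 19663 = (-4*(-208)*⅑*(-2046) - 3) - 19663 = (-567424/3 - 3) - 19663 = -567433/3 - 19663 = -626422/3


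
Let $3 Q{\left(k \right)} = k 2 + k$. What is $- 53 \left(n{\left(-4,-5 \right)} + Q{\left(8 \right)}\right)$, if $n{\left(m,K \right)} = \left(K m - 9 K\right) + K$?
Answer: $-3604$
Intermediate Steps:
$n{\left(m,K \right)} = - 8 K + K m$ ($n{\left(m,K \right)} = \left(- 9 K + K m\right) + K = - 8 K + K m$)
$Q{\left(k \right)} = k$ ($Q{\left(k \right)} = \frac{k 2 + k}{3} = \frac{2 k + k}{3} = \frac{3 k}{3} = k$)
$- 53 \left(n{\left(-4,-5 \right)} + Q{\left(8 \right)}\right) = - 53 \left(- 5 \left(-8 - 4\right) + 8\right) = - 53 \left(\left(-5\right) \left(-12\right) + 8\right) = - 53 \left(60 + 8\right) = \left(-53\right) 68 = -3604$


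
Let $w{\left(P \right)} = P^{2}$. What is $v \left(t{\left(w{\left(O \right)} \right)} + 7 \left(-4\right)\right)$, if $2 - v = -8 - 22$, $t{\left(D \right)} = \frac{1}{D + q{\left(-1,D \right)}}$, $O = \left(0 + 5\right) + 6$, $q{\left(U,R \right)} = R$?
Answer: $- \frac{108400}{121} \approx -895.87$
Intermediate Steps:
$O = 11$ ($O = 5 + 6 = 11$)
$t{\left(D \right)} = \frac{1}{2 D}$ ($t{\left(D \right)} = \frac{1}{D + D} = \frac{1}{2 D}$)
$v = 32$ ($v = 2 - \left(-8 - 22\right) = 2 - -30 = 2 + 30 = 32$)
$v \left(t{\left(w{\left(O \right)} \right)} + 7 \left(-4\right)\right) = 32 \left(\frac{1}{2 \cdot 11^{2}} + 7 \left(-4\right)\right) = 32 \left(\frac{1}{2 \cdot 121} - 28\right) = 32 \left(\frac{1}{2} \cdot \frac{1}{121} - 28\right) = 32 \left(\frac{1}{242} - 28\right) = 32 \left(- \frac{6775}{242}\right) = - \frac{108400}{121}$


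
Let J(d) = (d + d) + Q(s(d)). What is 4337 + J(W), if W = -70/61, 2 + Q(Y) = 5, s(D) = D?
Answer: 264600/61 ≈ 4337.7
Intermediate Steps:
Q(Y) = 3 (Q(Y) = -2 + 5 = 3)
W = -70/61 (W = -70*1/61 = -70/61 ≈ -1.1475)
J(d) = 3 + 2*d (J(d) = (d + d) + 3 = 2*d + 3 = 3 + 2*d)
4337 + J(W) = 4337 + (3 + 2*(-70/61)) = 4337 + (3 - 140/61) = 4337 + 43/61 = 264600/61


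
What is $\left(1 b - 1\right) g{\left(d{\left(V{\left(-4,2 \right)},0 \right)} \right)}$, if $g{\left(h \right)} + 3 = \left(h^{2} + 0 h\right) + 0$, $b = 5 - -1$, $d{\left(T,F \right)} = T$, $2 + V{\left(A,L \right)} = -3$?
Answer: $110$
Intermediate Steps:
$V{\left(A,L \right)} = -5$ ($V{\left(A,L \right)} = -2 - 3 = -5$)
$b = 6$ ($b = 5 + 1 = 6$)
$g{\left(h \right)} = -3 + h^{2}$ ($g{\left(h \right)} = -3 + \left(\left(h^{2} + 0 h\right) + 0\right) = -3 + \left(\left(h^{2} + 0\right) + 0\right) = -3 + \left(h^{2} + 0\right) = -3 + h^{2}$)
$\left(1 b - 1\right) g{\left(d{\left(V{\left(-4,2 \right)},0 \right)} \right)} = \left(1 \cdot 6 - 1\right) \left(-3 + \left(-5\right)^{2}\right) = \left(6 - 1\right) \left(-3 + 25\right) = 5 \cdot 22 = 110$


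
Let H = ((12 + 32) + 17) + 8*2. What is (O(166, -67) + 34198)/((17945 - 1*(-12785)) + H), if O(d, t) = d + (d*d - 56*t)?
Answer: 65672/30807 ≈ 2.1317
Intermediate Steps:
H = 77 (H = (44 + 17) + 16 = 61 + 16 = 77)
O(d, t) = d + d**2 - 56*t (O(d, t) = d + (d**2 - 56*t) = d + d**2 - 56*t)
(O(166, -67) + 34198)/((17945 - 1*(-12785)) + H) = ((166 + 166**2 - 56*(-67)) + 34198)/((17945 - 1*(-12785)) + 77) = ((166 + 27556 + 3752) + 34198)/((17945 + 12785) + 77) = (31474 + 34198)/(30730 + 77) = 65672/30807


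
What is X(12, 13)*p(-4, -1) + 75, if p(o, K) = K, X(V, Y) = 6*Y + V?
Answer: -15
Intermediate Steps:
X(V, Y) = V + 6*Y
X(12, 13)*p(-4, -1) + 75 = (12 + 6*13)*(-1) + 75 = (12 + 78)*(-1) + 75 = 90*(-1) + 75 = -90 + 75 = -15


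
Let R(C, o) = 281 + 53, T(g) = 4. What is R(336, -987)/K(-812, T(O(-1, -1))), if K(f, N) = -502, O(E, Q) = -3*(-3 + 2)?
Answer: -167/251 ≈ -0.66534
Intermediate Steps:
O(E, Q) = 3 (O(E, Q) = -3*(-1) = 3)
R(C, o) = 334
R(336, -987)/K(-812, T(O(-1, -1))) = 334/(-502) = 334*(-1/502) = -167/251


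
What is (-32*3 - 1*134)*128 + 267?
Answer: -29173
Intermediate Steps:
(-32*3 - 1*134)*128 + 267 = (-96 - 134)*128 + 267 = -230*128 + 267 = -29440 + 267 = -29173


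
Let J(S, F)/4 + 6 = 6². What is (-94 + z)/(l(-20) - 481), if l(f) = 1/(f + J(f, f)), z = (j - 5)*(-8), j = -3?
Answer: 1000/16033 ≈ 0.062371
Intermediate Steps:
J(S, F) = 120 (J(S, F) = -24 + 4*6² = -24 + 4*36 = -24 + 144 = 120)
z = 64 (z = (-3 - 5)*(-8) = -8*(-8) = 64)
l(f) = 1/(120 + f) (l(f) = 1/(f + 120) = 1/(120 + f))
(-94 + z)/(l(-20) - 481) = (-94 + 64)/(1/(120 - 20) - 481) = -30/(1/100 - 481) = -30/(-48099/100) = -30*(-100/48099) = 1000/16033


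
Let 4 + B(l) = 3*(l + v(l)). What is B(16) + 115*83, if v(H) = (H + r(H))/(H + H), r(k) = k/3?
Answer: 9591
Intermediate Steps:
r(k) = k/3 (r(k) = k*(⅓) = k/3)
v(H) = ⅔ (v(H) = (H + H/3)/(H + H) = (4*H/3)/((2*H)) = (4*H/3)*(1/(2*H)) = ⅔)
B(l) = -2 + 3*l (B(l) = -4 + 3*(l + ⅔) = -4 + 3*(⅔ + l) = -4 + (2 + 3*l) = -2 + 3*l)
B(16) + 115*83 = (-2 + 3*16) + 115*83 = (-2 + 48) + 9545 = 46 + 9545 = 9591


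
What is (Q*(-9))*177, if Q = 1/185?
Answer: -1593/185 ≈ -8.6108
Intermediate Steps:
Q = 1/185 ≈ 0.0054054
(Q*(-9))*177 = ((1/185)*(-9))*177 = -9/185*177 = -1593/185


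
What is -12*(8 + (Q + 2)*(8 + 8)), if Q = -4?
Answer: 288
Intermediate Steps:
-12*(8 + (Q + 2)*(8 + 8)) = -12*(8 + (-4 + 2)*(8 + 8)) = -12*(8 - 2*16) = -12*(8 - 32) = -12*(-24) = 288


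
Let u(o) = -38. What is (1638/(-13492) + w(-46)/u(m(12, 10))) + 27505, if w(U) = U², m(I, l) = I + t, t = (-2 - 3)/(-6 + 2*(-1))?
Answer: 3518273041/128174 ≈ 27449.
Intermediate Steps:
t = 5/8 (t = -5/(-6 - 2) = -5/(-8) = -5*(-⅛) = 5/8 ≈ 0.62500)
m(I, l) = 5/8 + I (m(I, l) = I + 5/8 = 5/8 + I)
(1638/(-13492) + w(-46)/u(m(12, 10))) + 27505 = (1638/(-13492) + (-46)²/(-38)) + 27505 = (1638*(-1/13492) + 2116*(-1/38)) + 27505 = (-819/6746 - 1058/19) + 27505 = -7152829/128174 + 27505 = 3518273041/128174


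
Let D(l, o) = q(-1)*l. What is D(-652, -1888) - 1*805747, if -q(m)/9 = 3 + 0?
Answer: -788143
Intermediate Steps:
q(m) = -27 (q(m) = -9*(3 + 0) = -9*3 = -27)
D(l, o) = -27*l
D(-652, -1888) - 1*805747 = -27*(-652) - 1*805747 = 17604 - 805747 = -788143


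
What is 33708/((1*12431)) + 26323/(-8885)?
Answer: -27725633/110449435 ≈ -0.25103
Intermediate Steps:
33708/((1*12431)) + 26323/(-8885) = 33708/12431 + 26323*(-1/8885) = 33708*(1/12431) - 26323/8885 = 33708/12431 - 26323/8885 = -27725633/110449435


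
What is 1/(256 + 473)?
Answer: 1/729 ≈ 0.0013717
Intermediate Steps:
1/(256 + 473) = 1/729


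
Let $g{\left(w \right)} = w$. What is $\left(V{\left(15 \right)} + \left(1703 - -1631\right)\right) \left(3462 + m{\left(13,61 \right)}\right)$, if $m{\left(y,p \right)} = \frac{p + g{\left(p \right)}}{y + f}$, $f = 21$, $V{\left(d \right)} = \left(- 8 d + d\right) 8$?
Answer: $\frac{146934010}{17} \approx 8.6432 \cdot 10^{6}$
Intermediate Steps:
$V{\left(d \right)} = - 56 d$ ($V{\left(d \right)} = - 7 d 8 = - 56 d$)
$m{\left(y,p \right)} = \frac{2 p}{21 + y}$ ($m{\left(y,p \right)} = \frac{p + p}{y + 21} = \frac{2 p}{21 + y}$)
$\left(V{\left(15 \right)} + \left(1703 - -1631\right)\right) \left(3462 + m{\left(13,61 \right)}\right) = \left(\left(-56\right) 15 + \left(1703 - -1631\right)\right) \left(3462 + 2 \cdot 61 \frac{1}{21 + 13}\right) = \left(-840 + \left(1703 + 1631\right)\right) \left(3462 + 2 \cdot 61 \cdot \frac{1}{34}\right) = \left(-840 + 3334\right) \left(3462 + 2 \cdot 61 \cdot \frac{1}{34}\right) = 2494 \left(3462 + \frac{61}{17}\right) = 2494 \cdot \frac{58915}{17} = \frac{146934010}{17}$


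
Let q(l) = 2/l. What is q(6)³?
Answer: 1/27 ≈ 0.037037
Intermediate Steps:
q(6)³ = (2/6)³ = (2*(⅙))³ = (⅓)³ = 1/27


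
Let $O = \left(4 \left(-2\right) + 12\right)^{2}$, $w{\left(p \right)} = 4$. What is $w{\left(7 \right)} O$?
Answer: $64$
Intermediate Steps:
$O = 16$ ($O = \left(-8 + 12\right)^{2} = 4^{2} = 16$)
$w{\left(7 \right)} O = 4 \cdot 16 = 64$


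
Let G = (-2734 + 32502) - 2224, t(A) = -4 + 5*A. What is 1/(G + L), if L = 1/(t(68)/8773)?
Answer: 336/9263557 ≈ 3.6271e-5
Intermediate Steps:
G = 27544 (G = 29768 - 2224 = 27544)
L = 8773/336 (L = 1/((-4 + 5*68)/8773) = 1/((-4 + 340)*(1/8773)) = 1/(336*(1/8773)) = 1/(336/8773) = 8773/336 ≈ 26.110)
1/(G + L) = 1/(27544 + 8773/336) = 1/(9263557/336) = 336/9263557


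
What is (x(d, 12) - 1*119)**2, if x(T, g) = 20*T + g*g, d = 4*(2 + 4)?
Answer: 255025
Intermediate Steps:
d = 24 (d = 4*6 = 24)
x(T, g) = g**2 + 20*T (x(T, g) = 20*T + g**2 = g**2 + 20*T)
(x(d, 12) - 1*119)**2 = ((12**2 + 20*24) - 1*119)**2 = ((144 + 480) - 119)**2 = (624 - 119)**2 = 505**2 = 255025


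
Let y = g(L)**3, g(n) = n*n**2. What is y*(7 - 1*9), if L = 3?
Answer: -39366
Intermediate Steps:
g(n) = n**3
y = 19683 (y = (3**3)**3 = 27**3 = 19683)
y*(7 - 1*9) = 19683*(7 - 1*9) = 19683*(7 - 9) = 19683*(-2) = -39366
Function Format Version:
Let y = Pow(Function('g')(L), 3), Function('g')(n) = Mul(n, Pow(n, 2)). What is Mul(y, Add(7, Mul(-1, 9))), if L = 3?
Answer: -39366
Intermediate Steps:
Function('g')(n) = Pow(n, 3)
y = 19683 (y = Pow(Pow(3, 3), 3) = Pow(27, 3) = 19683)
Mul(y, Add(7, Mul(-1, 9))) = Mul(19683, Add(7, Mul(-1, 9))) = Mul(19683, Add(7, -9)) = Mul(19683, -2) = -39366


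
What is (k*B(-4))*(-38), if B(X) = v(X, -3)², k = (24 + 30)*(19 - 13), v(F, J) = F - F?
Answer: 0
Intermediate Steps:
v(F, J) = 0
k = 324 (k = 54*6 = 324)
B(X) = 0 (B(X) = 0² = 0)
(k*B(-4))*(-38) = (324*0)*(-38) = 0*(-38) = 0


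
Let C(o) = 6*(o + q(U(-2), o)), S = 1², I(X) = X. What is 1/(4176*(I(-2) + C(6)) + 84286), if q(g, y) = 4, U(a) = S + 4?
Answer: 1/326494 ≈ 3.0628e-6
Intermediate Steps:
S = 1
U(a) = 5 (U(a) = 1 + 4 = 5)
C(o) = 24 + 6*o (C(o) = 6*(o + 4) = 6*(4 + o) = 24 + 6*o)
1/(4176*(I(-2) + C(6)) + 84286) = 1/(4176*(-2 + (24 + 6*6)) + 84286) = 1/(4176*(-2 + (24 + 36)) + 84286) = 1/(4176*(-2 + 60) + 84286) = 1/(4176*58 + 84286) = 1/(242208 + 84286) = 1/326494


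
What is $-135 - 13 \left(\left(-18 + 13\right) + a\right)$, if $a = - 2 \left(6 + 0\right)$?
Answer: $86$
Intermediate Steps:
$a = -12$ ($a = \left(-2\right) 6 = -12$)
$-135 - 13 \left(\left(-18 + 13\right) + a\right) = -135 - 13 \left(\left(-18 + 13\right) - 12\right) = -135 - 13 \left(-5 - 12\right) = -135 - -221 = -135 + 221 = 86$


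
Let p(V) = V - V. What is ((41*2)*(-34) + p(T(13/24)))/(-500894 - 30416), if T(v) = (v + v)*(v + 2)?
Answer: 1394/265655 ≈ 0.0052474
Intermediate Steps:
T(v) = 2*v*(2 + v) (T(v) = (2*v)*(2 + v) = 2*v*(2 + v))
p(V) = 0
((41*2)*(-34) + p(T(13/24)))/(-500894 - 30416) = ((41*2)*(-34) + 0)/(-500894 - 30416) = (82*(-34) + 0)/(-531310) = (-2788 + 0)*(-1/531310) = -2788*(-1/531310) = 1394/265655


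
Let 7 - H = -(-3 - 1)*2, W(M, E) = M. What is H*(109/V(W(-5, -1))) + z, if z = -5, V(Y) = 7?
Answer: -144/7 ≈ -20.571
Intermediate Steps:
H = -1 (H = 7 - (-1)*(-3 - 1)*2 = 7 - (-1)*(-4*2) = 7 - (-1)*(-8) = 7 - 1*8 = 7 - 8 = -1)
H*(109/V(W(-5, -1))) + z = -109/7 - 5 = -144/7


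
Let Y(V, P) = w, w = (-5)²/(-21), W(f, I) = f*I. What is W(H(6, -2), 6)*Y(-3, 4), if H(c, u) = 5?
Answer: -250/7 ≈ -35.714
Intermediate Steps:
W(f, I) = I*f
w = -25/21 (w = 25*(-1/21) = -25/21 ≈ -1.1905)
Y(V, P) = -25/21
W(H(6, -2), 6)*Y(-3, 4) = (6*5)*(-25/21) = 30*(-25/21) = -250/7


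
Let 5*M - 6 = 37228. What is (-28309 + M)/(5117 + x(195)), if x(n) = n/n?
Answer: -104311/25590 ≈ -4.0762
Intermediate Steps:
M = 37234/5 (M = 6/5 + (1/5)*37228 = 6/5 + 37228/5 = 37234/5 ≈ 7446.8)
x(n) = 1
(-28309 + M)/(5117 + x(195)) = (-28309 + 37234/5)/(5117 + 1) = -104311/5/5118 = -104311/5*1/5118 = -104311/25590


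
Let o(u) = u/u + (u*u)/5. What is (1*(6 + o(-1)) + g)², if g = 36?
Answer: 46656/25 ≈ 1866.2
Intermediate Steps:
o(u) = 1 + u²/5 (o(u) = 1 + u²*(⅕) = 1 + u²/5)
(1*(6 + o(-1)) + g)² = (1*(6 + (1 + (⅕)*(-1)²)) + 36)² = (1*(6 + (1 + (⅕)*1)) + 36)² = (1*(6 + (1 + ⅕)) + 36)² = (1*(6 + 6/5) + 36)² = (1*(36/5) + 36)² = (36/5 + 36)² = (216/5)² = 46656/25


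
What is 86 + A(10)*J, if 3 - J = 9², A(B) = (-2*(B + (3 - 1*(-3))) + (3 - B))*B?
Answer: 30506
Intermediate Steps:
A(B) = B*(-9 - 3*B) (A(B) = (-2*(B + (3 + 3)) + (3 - B))*B = (-2*(B + 6) + (3 - B))*B = (-2*(6 + B) + (3 - B))*B = ((-12 - 2*B) + (3 - B))*B = (-9 - 3*B)*B = B*(-9 - 3*B))
J = -78 (J = 3 - 1*9² = 3 - 1*81 = 3 - 81 = -78)
86 + A(10)*J = 86 - 3*10*(3 + 10)*(-78) = 86 - 3*10*13*(-78) = 86 - 390*(-78) = 86 + 30420 = 30506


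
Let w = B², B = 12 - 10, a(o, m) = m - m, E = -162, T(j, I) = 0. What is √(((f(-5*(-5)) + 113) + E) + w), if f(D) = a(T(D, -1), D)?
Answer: 3*I*√5 ≈ 6.7082*I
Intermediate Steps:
a(o, m) = 0
f(D) = 0
B = 2
w = 4 (w = 2² = 4)
√(((f(-5*(-5)) + 113) + E) + w) = √(((0 + 113) - 162) + 4) = √((113 - 162) + 4) = √(-49 + 4) = √(-45) = 3*I*√5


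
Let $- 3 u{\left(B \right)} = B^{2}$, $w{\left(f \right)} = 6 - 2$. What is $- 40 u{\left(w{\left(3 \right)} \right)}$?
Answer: $\frac{640}{3} \approx 213.33$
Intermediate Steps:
$w{\left(f \right)} = 4$
$u{\left(B \right)} = - \frac{B^{2}}{3}$
$- 40 u{\left(w{\left(3 \right)} \right)} = - 40 \left(- \frac{4^{2}}{3}\right) = - 40 \left(\left(- \frac{1}{3}\right) 16\right) = \left(-40\right) \left(- \frac{16}{3}\right) = \frac{640}{3}$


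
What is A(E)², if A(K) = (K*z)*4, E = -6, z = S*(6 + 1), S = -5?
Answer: 705600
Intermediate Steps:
z = -35 (z = -5*(6 + 1) = -5*7 = -35)
A(K) = -140*K (A(K) = (K*(-35))*4 = -35*K*4 = -140*K)
A(E)² = (-140*(-6))² = 840² = 705600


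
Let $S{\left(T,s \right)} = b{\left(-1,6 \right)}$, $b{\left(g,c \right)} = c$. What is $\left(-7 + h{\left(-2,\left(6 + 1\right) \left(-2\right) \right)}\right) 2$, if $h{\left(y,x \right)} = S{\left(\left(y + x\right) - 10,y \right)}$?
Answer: $-2$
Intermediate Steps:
$S{\left(T,s \right)} = 6$
$h{\left(y,x \right)} = 6$
$\left(-7 + h{\left(-2,\left(6 + 1\right) \left(-2\right) \right)}\right) 2 = \left(-7 + 6\right) 2 = \left(-1\right) 2 = -2$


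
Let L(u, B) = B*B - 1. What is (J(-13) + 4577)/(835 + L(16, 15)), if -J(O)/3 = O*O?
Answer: 4070/1059 ≈ 3.8432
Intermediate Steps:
J(O) = -3*O² (J(O) = -3*O*O = -3*O²)
L(u, B) = -1 + B² (L(u, B) = B² - 1 = -1 + B²)
(J(-13) + 4577)/(835 + L(16, 15)) = (-3*(-13)² + 4577)/(835 + (-1 + 15²)) = (-3*169 + 4577)/(835 + (-1 + 225)) = (-507 + 4577)/(835 + 224) = 4070/1059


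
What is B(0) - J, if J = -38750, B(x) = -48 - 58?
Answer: 38644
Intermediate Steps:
B(x) = -106
B(0) - J = -106 - 1*(-38750) = -106 + 38750 = 38644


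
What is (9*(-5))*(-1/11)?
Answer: 45/11 ≈ 4.0909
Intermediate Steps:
(9*(-5))*(-1/11) = -(-45)/11 = -45*(-1/11) = 45/11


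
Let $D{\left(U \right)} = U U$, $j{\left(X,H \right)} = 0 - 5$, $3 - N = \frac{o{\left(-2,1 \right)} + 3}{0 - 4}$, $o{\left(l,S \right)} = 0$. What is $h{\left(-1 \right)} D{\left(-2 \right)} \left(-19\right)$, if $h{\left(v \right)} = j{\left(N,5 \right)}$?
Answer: $380$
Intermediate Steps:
$N = \frac{15}{4}$ ($N = 3 - \frac{0 + 3}{0 - 4} = 3 - \frac{3}{-4} = 3 - 3 \left(- \frac{1}{4}\right) = 3 - - \frac{3}{4} = 3 + \frac{3}{4} = \frac{15}{4} \approx 3.75$)
$j{\left(X,H \right)} = -5$ ($j{\left(X,H \right)} = 0 - 5 = -5$)
$h{\left(v \right)} = -5$
$D{\left(U \right)} = U^{2}$
$h{\left(-1 \right)} D{\left(-2 \right)} \left(-19\right) = - 5 \left(-2\right)^{2} \left(-19\right) = \left(-5\right) 4 \left(-19\right) = \left(-20\right) \left(-19\right) = 380$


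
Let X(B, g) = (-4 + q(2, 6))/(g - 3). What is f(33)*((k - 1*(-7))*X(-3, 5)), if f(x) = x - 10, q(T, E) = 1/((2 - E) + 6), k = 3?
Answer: -805/2 ≈ -402.50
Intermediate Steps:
q(T, E) = 1/(8 - E)
X(B, g) = -7/(2*(-3 + g)) (X(B, g) = (-4 - 1/(-8 + 6))/(g - 3) = (-4 - 1/(-2))/(-3 + g) = (-4 - 1*(-½))/(-3 + g) = (-4 + ½)/(-3 + g) = -7/(2*(-3 + g)))
f(x) = -10 + x
f(33)*((k - 1*(-7))*X(-3, 5)) = (-10 + 33)*((3 - 1*(-7))*(-7/(-6 + 2*5))) = 23*((3 + 7)*(-7/(-6 + 10))) = 23*(10*(-7/4)) = 23*(-35/2) = -805/2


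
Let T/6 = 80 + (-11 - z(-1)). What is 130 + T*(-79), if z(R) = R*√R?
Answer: -32576 - 474*I ≈ -32576.0 - 474.0*I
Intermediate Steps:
z(R) = R^(3/2)
T = 414 + 6*I (T = 6*(80 + (-11 - (-1)^(3/2))) = 6*(80 + (-11 - (-1)*I)) = 6*(80 + (-11 + I)) = 6*(69 + I) = 414 + 6*I ≈ 414.0 + 6.0*I)
130 + T*(-79) = 130 + (414 + 6*I)*(-79) = 130 + (-32706 - 474*I) = -32576 - 474*I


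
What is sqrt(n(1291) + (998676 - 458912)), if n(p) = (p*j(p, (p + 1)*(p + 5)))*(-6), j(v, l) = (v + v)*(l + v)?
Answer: 4*I*sqrt(2094671730287) ≈ 5.7892e+6*I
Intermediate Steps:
j(v, l) = 2*v*(l + v) (j(v, l) = (2*v)*(l + v) = 2*v*(l + v))
n(p) = -12*p**2*(p + (1 + p)*(5 + p)) (n(p) = (p*(2*p*((p + 1)*(p + 5) + p)))*(-6) = (p*(2*p*((1 + p)*(5 + p) + p)))*(-6) = (p*(2*p*(p + (1 + p)*(5 + p))))*(-6) = (2*p**2*(p + (1 + p)*(5 + p)))*(-6) = -12*p**2*(p + (1 + p)*(5 + p)))
sqrt(n(1291) + (998676 - 458912)) = sqrt(12*1291**2*(-5 - 1*1291**2 - 7*1291) + (998676 - 458912)) = sqrt(12*1666681*(-5 - 1*1666681 - 9037) + 539764) = sqrt(12*1666681*(-5 - 1666681 - 9037) + 539764) = sqrt(12*1666681*(-1675723) + 539764) = sqrt(-33514748224356 + 539764) = sqrt(-33514747684592) = 4*I*sqrt(2094671730287)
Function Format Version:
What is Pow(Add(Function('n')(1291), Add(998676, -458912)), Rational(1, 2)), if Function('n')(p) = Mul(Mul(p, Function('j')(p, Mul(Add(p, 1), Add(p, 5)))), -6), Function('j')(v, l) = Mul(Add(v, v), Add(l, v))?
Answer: Mul(4, I, Pow(2094671730287, Rational(1, 2))) ≈ Mul(5.7892e+6, I)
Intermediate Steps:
Function('j')(v, l) = Mul(2, v, Add(l, v)) (Function('j')(v, l) = Mul(Mul(2, v), Add(l, v)) = Mul(2, v, Add(l, v)))
Function('n')(p) = Mul(-12, Pow(p, 2), Add(p, Mul(Add(1, p), Add(5, p)))) (Function('n')(p) = Mul(Mul(p, Mul(2, p, Add(Mul(Add(p, 1), Add(p, 5)), p))), -6) = Mul(Mul(p, Mul(2, p, Add(Mul(Add(1, p), Add(5, p)), p))), -6) = Mul(Mul(p, Mul(2, p, Add(p, Mul(Add(1, p), Add(5, p))))), -6) = Mul(Mul(2, Pow(p, 2), Add(p, Mul(Add(1, p), Add(5, p)))), -6) = Mul(-12, Pow(p, 2), Add(p, Mul(Add(1, p), Add(5, p)))))
Pow(Add(Function('n')(1291), Add(998676, -458912)), Rational(1, 2)) = Pow(Add(Mul(12, Pow(1291, 2), Add(-5, Mul(-1, Pow(1291, 2)), Mul(-7, 1291))), Add(998676, -458912)), Rational(1, 2)) = Pow(Add(Mul(12, 1666681, Add(-5, Mul(-1, 1666681), -9037)), 539764), Rational(1, 2)) = Pow(Add(Mul(12, 1666681, Add(-5, -1666681, -9037)), 539764), Rational(1, 2)) = Pow(Add(Mul(12, 1666681, -1675723), 539764), Rational(1, 2)) = Pow(Add(-33514748224356, 539764), Rational(1, 2)) = Pow(-33514747684592, Rational(1, 2)) = Mul(4, I, Pow(2094671730287, Rational(1, 2)))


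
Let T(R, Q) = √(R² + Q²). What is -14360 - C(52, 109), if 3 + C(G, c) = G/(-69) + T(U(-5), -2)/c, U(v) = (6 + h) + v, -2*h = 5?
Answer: -215947003/15042 ≈ -14356.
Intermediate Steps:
h = -5/2 (h = -½*5 = -5/2 ≈ -2.5000)
U(v) = 7/2 + v (U(v) = (6 - 5/2) + v = 7/2 + v)
T(R, Q) = √(Q² + R²)
C(G, c) = -3 - G/69 + 5/(2*c) (C(G, c) = -3 + (G/(-69) + √((-2)² + (7/2 - 5)²)/c) = -3 + (G*(-1/69) + √(4 + (-3/2)²)/c) = -3 + (-G/69 + √(4 + 9/4)/c) = -3 + (-G/69 + √(25/4)/c) = -3 + (-G/69 + 5/(2*c)) = -3 - G/69 + 5/(2*c))
-14360 - C(52, 109) = -14360 - (-3 - 1/69*52 + (5/2)/109) = -14360 - (-3 - 52/69 + (5/2)*(1/109)) = -14360 - (-3 - 52/69 + 5/218) = -14360 - 1*(-56117/15042) = -14360 + 56117/15042 = -215947003/15042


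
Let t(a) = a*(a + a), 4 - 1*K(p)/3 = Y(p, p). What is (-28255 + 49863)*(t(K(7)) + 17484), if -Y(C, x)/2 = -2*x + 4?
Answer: 477363936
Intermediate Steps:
Y(C, x) = -8 + 4*x (Y(C, x) = -2*(-2*x + 4) = -2*(4 - 2*x) = -8 + 4*x)
K(p) = 36 - 12*p (K(p) = 12 - 3*(-8 + 4*p) = 12 + (24 - 12*p) = 36 - 12*p)
t(a) = 2*a² (t(a) = a*(2*a) = 2*a²)
(-28255 + 49863)*(t(K(7)) + 17484) = (-28255 + 49863)*(2*(36 - 12*7)² + 17484) = 21608*(2*(36 - 84)² + 17484) = 21608*(2*(-48)² + 17484) = 21608*(2*2304 + 17484) = 21608*(4608 + 17484) = 21608*22092 = 477363936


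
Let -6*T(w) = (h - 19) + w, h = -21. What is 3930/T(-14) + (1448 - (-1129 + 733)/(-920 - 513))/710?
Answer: 669528532/1526145 ≈ 438.71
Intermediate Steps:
T(w) = 20/3 - w/6 (T(w) = -((-21 - 19) + w)/6 = -(-40 + w)/6 = 20/3 - w/6)
3930/T(-14) + (1448 - (-1129 + 733)/(-920 - 513))/710 = 3930/(20/3 - 1/6*(-14)) + (1448 - (-1129 + 733)/(-920 - 513))/710 = 3930/(20/3 + 7/3) + (1448 - (-396)/(-1433))*(1/710) = 3930/9 + (1448 - (-396)*(-1)/1433)*(1/710) = 3930*(1/9) + (1448 - 1*396/1433)*(1/710) = 1310/3 + (1448 - 396/1433)*(1/710) = 1310/3 + (2074588/1433)*(1/710) = 1310/3 + 1037294/508715 = 669528532/1526145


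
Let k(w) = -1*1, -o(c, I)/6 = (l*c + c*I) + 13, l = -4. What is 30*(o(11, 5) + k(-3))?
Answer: -4350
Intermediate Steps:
o(c, I) = -78 + 24*c - 6*I*c (o(c, I) = -6*((-4*c + c*I) + 13) = -6*((-4*c + I*c) + 13) = -6*(13 - 4*c + I*c) = -78 + 24*c - 6*I*c)
k(w) = -1
30*(o(11, 5) + k(-3)) = 30*((-78 + 24*11 - 6*5*11) - 1) = 30*((-78 + 264 - 330) - 1) = 30*(-144 - 1) = 30*(-145) = -4350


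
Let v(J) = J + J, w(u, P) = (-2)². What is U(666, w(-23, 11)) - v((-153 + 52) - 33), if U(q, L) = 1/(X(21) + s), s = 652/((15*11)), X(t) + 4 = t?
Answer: 926641/3457 ≈ 268.05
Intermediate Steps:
w(u, P) = 4
X(t) = -4 + t
s = 652/165 ≈ 3.9515
v(J) = 2*J
U(q, L) = 165/3457 (U(q, L) = 1/((-4 + 21) + 652/165) = 1/(17 + 652/165) = 1/(3457/165) = 165/3457)
U(666, w(-23, 11)) - v((-153 + 52) - 33) = 165/3457 - 2*((-153 + 52) - 33) = 165/3457 - 2*(-101 - 33) = 165/3457 - 2*(-134) = 165/3457 - 1*(-268) = 165/3457 + 268 = 926641/3457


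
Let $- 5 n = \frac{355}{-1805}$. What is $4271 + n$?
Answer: $\frac{7709226}{1805} \approx 4271.0$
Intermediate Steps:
$n = \frac{71}{1805}$ ($n = - \frac{355 \frac{1}{-1805}}{5} = - \frac{355 \left(- \frac{1}{1805}\right)}{5} = \left(- \frac{1}{5}\right) \left(- \frac{71}{361}\right) = \frac{71}{1805} \approx 0.039335$)
$4271 + n = 4271 + \frac{71}{1805} = \frac{7709226}{1805}$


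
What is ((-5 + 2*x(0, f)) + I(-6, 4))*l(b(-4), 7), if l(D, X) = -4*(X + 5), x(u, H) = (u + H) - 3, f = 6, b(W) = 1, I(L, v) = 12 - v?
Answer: -432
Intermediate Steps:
x(u, H) = -3 + H + u (x(u, H) = (H + u) - 3 = -3 + H + u)
l(D, X) = -20 - 4*X (l(D, X) = -4*(5 + X) = -20 - 4*X)
((-5 + 2*x(0, f)) + I(-6, 4))*l(b(-4), 7) = ((-5 + 2*(-3 + 6 + 0)) + (12 - 1*4))*(-20 - 4*7) = ((-5 + 2*3) + (12 - 4))*(-20 - 28) = ((-5 + 6) + 8)*(-48) = (1 + 8)*(-48) = 9*(-48) = -432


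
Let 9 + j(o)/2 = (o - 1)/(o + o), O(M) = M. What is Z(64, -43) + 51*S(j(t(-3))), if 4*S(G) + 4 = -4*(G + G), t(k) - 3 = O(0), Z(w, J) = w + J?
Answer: 1738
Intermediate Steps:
Z(w, J) = J + w
t(k) = 3 (t(k) = 3 + 0 = 3)
j(o) = -18 + (-1 + o)/o (j(o) = -18 + 2*((o - 1)/(o + o)) = -18 + 2*((-1 + o)/((2*o))) = -18 + 2*((-1 + o)*(1/(2*o))) = -18 + 2*((-1 + o)/(2*o)) = -18 + (-1 + o)/o)
S(G) = -1 - 2*G (S(G) = -1 + (-4*(G + G))/4 = -1 + (-8*G)/4 = -1 - 2*G)
Z(64, -43) + 51*S(j(t(-3))) = (-43 + 64) + 51*(-1 - 2*(-17 - 1/3)) = 21 + 51*(-1 - 2*(-17 - 1*⅓)) = 21 + 51*(-1 - 2*(-17 - ⅓)) = 21 + 51*(-1 - 2*(-52/3)) = 21 + 51*(-1 + 104/3) = 21 + 51*(101/3) = 21 + 1717 = 1738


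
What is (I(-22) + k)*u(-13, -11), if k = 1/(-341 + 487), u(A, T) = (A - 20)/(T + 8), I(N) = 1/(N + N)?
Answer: -51/292 ≈ -0.17466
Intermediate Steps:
I(N) = 1/(2*N)
u(A, T) = (-20 + A)/(8 + T)
k = 1/146 ≈ 0.0068493
(I(-22) + k)*u(-13, -11) = ((1/2)/(-22) + 1/146)*((-20 - 13)/(8 - 11)) = ((1/2)*(-1/22) + 1/146)*(-33/(-3)) = (-1/44 + 1/146)*(-1/3*(-33)) = -51/3212*11 = -51/292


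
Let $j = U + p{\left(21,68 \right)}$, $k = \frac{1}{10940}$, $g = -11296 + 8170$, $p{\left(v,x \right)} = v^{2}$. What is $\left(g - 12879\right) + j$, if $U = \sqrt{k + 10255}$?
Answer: $-15564 + \frac{\sqrt{306838832235}}{5470} \approx -15463.0$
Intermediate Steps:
$g = -3126$
$k = \frac{1}{10940} \approx 9.1408 \cdot 10^{-5}$
$U = \frac{\sqrt{306838832235}}{5470}$ ($U = \sqrt{\frac{1}{10940} + 10255} = \sqrt{\frac{112189701}{10940}} = \frac{\sqrt{306838832235}}{5470} \approx 101.27$)
$j = 441 + \frac{\sqrt{306838832235}}{5470}$ ($j = \frac{\sqrt{306838832235}}{5470} + 21^{2} = \frac{\sqrt{306838832235}}{5470} + 441 = 441 + \frac{\sqrt{306838832235}}{5470} \approx 542.27$)
$\left(g - 12879\right) + j = \left(-3126 - 12879\right) + \left(441 + \frac{\sqrt{306838832235}}{5470}\right) = -16005 + \left(441 + \frac{\sqrt{306838832235}}{5470}\right) = -15564 + \frac{\sqrt{306838832235}}{5470}$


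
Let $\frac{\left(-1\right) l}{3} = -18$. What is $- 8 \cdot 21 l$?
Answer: $-9072$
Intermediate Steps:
$l = 54$ ($l = \left(-3\right) \left(-18\right) = 54$)
$- 8 \cdot 21 l = - 8 \cdot 21 \cdot 54 = - 168 \cdot 54 = \left(-1\right) 9072 = -9072$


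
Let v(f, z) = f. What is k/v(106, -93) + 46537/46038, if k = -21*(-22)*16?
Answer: 172622909/2440014 ≈ 70.747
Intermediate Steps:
k = 7392 (k = 462*16 = 7392)
k/v(106, -93) + 46537/46038 = 7392/106 + 46537/46038 = 7392*(1/106) + 46537*(1/46038) = 3696/53 + 46537/46038 = 172622909/2440014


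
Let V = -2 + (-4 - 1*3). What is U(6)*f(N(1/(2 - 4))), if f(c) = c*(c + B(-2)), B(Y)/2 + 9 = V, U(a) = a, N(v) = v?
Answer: 219/2 ≈ 109.50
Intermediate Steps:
V = -9 (V = -2 + (-4 - 3) = -2 - 7 = -9)
B(Y) = -36 (B(Y) = -18 + 2*(-9) = -18 - 18 = -36)
f(c) = c*(-36 + c) (f(c) = c*(c - 36) = c*(-36 + c))
U(6)*f(N(1/(2 - 4))) = 6*((-36 + 1/(2 - 4))/(2 - 4)) = 6*((-36 + 1/(-2))/(-2)) = 6*(-(-36 - ½)/2) = 6*(-½*(-73/2)) = 6*(73/4) = 219/2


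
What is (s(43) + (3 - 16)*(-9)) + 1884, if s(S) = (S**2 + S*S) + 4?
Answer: 5703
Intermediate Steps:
s(S) = 4 + 2*S**2 (s(S) = (S**2 + S**2) + 4 = 2*S**2 + 4 = 4 + 2*S**2)
(s(43) + (3 - 16)*(-9)) + 1884 = ((4 + 2*43**2) + (3 - 16)*(-9)) + 1884 = ((4 + 2*1849) - 13*(-9)) + 1884 = ((4 + 3698) + 117) + 1884 = (3702 + 117) + 1884 = 3819 + 1884 = 5703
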